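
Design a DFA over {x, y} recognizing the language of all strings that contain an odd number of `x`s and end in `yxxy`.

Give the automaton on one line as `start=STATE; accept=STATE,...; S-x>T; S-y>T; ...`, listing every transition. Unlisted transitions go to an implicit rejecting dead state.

Build one automaton per condition and run them in lockstep. The first has 2 states tracking the count of `x`s modulo 2; the second has 5 states tracking how much of the suffix `yxxy` has currently been matched. A product state is a pair (one from each), accepting exactly when both do. Minimizing collapses redundant product states.
With 6 states:
        x   y  
>  s0   s1  s0 
   s1   s0  s2 
   s2   s3  s2 
   s3   s4  s0 
   s4   s0  s5 
 * s5   s3  s2 
(> = start, * = accepting)

start=s0; accept=s5; s0-x>s1; s0-y>s0; s1-x>s0; s1-y>s2; s2-x>s3; s2-y>s2; s3-x>s4; s3-y>s0; s4-x>s0; s4-y>s5; s5-x>s3; s5-y>s2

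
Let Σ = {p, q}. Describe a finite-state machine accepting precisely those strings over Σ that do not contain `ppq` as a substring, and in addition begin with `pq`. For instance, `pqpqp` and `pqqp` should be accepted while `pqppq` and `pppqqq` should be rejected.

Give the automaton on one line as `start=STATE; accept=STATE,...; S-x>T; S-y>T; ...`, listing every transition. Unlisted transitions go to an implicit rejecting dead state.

start=s0; accept=s3,s4,s5; s0-p>s1; s0-q>s2; s1-p>s2; s1-q>s3; s2-p>s2; s2-q>s2; s3-p>s4; s3-q>s3; s4-p>s5; s4-q>s3; s5-p>s5; s5-q>s2

Handle the two conditions separately and then intersect. One (4 states) tracks partial matches of the forbidden pattern `ppq`; the other (4 states) tracks whether the input so far still matches the prefix `pq`. Each combined state is a pair, one component from each; accept when both components accept. After merging equivalent states the machine shrinks.
A 6-state machine:
        p   q  
>  s0   s1  s2 
   s1   s2  s3 
   s2   s2  s2 
 * s3   s4  s3 
 * s4   s5  s3 
 * s5   s5  s2 
(> = start, * = accepting)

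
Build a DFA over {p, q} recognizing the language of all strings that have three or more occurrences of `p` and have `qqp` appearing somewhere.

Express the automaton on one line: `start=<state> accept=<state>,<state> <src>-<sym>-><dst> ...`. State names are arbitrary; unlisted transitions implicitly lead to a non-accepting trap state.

start=s0 accept=s9 s0-p->s1 s0-q->s2 s1-p->s3 s1-q->s4 s2-p->s1 s2-q->s5 s3-p->s3 s3-q->s6 s4-p->s3 s4-q->s7 s5-p->s7 s5-q->s5 s6-p->s3 s6-q->s8 s7-p->s8 s7-q->s7 s8-p->s9 s8-q->s8 s9-p->s9 s9-q->s9

Handle the two conditions separately and then intersect. The first has 5 states tracking the count of `p`s, saturating at 4; the second has 4 states tracking whether and how much of `qqp` has been seen. A product state is a pair (one from each), accepting exactly when both do. Equivalent product states are then merged.
10 states suffice.
        p   q  
>  s0   s1  s2 
   s1   s3  s4 
   s2   s1  s5 
   s3   s3  s6 
   s4   s3  s7 
   s5   s7  s5 
   s6   s3  s8 
   s7   s8  s7 
   s8   s9  s8 
 * s9   s9  s9 
(> = start, * = accepting)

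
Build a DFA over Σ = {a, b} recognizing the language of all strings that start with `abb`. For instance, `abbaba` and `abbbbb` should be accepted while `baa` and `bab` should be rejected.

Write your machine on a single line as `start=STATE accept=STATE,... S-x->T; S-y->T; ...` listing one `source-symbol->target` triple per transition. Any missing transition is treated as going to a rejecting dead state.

start=q0; accept=q3; q0-a->q1; q0-b->q4; q1-a->q4; q1-b->q2; q2-a->q4; q2-b->q3; q3-a->q3; q3-b->q3; q4-a->q4; q4-b->q4

Check the first 3 symbols one by one: q0 through q2 record how many have matched `abb` so far; any wrong symbol goes to the dead state q4. After all 3 match we enter the accepting sink q3.
        a   b  
>  q0   q1  q4 
   q1   q4  q2 
   q2   q4  q3 
 * q3   q3  q3 
   q4   q4  q4 
(> = start, * = accepting)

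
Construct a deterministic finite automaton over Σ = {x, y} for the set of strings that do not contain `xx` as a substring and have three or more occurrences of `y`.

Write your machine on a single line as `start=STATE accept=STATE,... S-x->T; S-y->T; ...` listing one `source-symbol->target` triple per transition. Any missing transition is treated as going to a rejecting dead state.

start=S0; accept=S7,S8; S0-x->S1; S0-y->S2; S1-x->S3; S1-y->S2; S2-x->S4; S2-y->S5; S3-x->S3; S3-y->S3; S4-x->S3; S4-y->S5; S5-x->S6; S5-y->S7; S6-x->S3; S6-y->S7; S7-x->S8; S7-y->S7; S8-x->S3; S8-y->S7

Handle the two conditions separately and then intersect. One (3 states) tracks partial matches of the forbidden pattern `xx`; the other (5 states) tracks the count of `y`s, saturating at 4. Each combined state is a pair, one component from each; accept when both components accept. Equivalent product states are then merged.
A 9-state machine:
        x   y  
>  S0   S1  S2 
   S1   S3  S2 
   S2   S4  S5 
   S3   S3  S3 
   S4   S3  S5 
   S5   S6  S7 
   S6   S3  S7 
 * S7   S8  S7 
 * S8   S3  S7 
(> = start, * = accepting)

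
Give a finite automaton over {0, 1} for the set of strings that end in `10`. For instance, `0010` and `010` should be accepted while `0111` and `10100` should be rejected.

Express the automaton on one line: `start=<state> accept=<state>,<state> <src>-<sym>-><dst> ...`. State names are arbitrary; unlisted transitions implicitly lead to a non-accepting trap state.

start=A accept=C A-0->A A-1->B B-0->C B-1->B C-0->A C-1->B

Let each state record the length of the longest suffix of the input read so far that is also a prefix of `10`. B means the last symbol is `1`; C means the last 2 symbols are `10`. Accept only at C, where the string currently ends in `10`.
With 3 states:
       0  1 
>  A   A  B 
   B   C  B 
 * C   A  B 
(> = start, * = accepting)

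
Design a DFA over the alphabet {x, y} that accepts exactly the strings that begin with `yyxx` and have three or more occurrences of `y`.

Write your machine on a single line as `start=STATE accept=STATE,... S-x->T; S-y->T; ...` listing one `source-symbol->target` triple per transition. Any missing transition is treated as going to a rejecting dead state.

Handle the two conditions separately and then intersect. The first has 6 states tracking whether the input so far still matches the prefix `yyxx`; the second has 5 states tracking the count of `y`s, saturating at 4. A product state is a pair (one from each), accepting exactly when both do. Equivalent product states are then merged.
7 states suffice.
       x  y 
>  A   B  C 
   B   B  B 
   C   B  D 
   D   E  B 
   E   F  B 
   F   F  G 
 * G   G  G 
(> = start, * = accepting)

start=A; accept=G; A-x->B; A-y->C; B-x->B; B-y->B; C-x->B; C-y->D; D-x->E; D-y->B; E-x->F; E-y->B; F-x->F; F-y->G; G-x->G; G-y->G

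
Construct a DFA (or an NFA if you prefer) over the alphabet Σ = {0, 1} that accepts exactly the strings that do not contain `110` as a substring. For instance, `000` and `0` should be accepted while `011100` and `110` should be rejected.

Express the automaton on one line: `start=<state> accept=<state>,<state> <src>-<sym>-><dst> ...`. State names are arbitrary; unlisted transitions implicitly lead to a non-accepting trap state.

Track partial matches of the forbidden pattern `110`. State q3 is a dead state reached once `110` has occurred; every other state accepts. q0 means no part of `110` is currently matched.
        0   1  
>* q0   q0  q1 
 * q1   q0  q2 
 * q2   q3  q2 
   q3   q3  q3 
(> = start, * = accepting)

start=q0 accept=q0,q1,q2 q0-0->q0 q0-1->q1 q1-0->q0 q1-1->q2 q2-0->q3 q2-1->q2 q3-0->q3 q3-1->q3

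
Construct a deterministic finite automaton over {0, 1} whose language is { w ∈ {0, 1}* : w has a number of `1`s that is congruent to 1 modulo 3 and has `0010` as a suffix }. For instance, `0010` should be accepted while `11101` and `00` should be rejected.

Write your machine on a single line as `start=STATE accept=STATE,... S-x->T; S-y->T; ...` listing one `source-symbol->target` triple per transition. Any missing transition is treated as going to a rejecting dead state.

Handle the two conditions separately and then intersect. The first has 3 states tracking the count of `1`s modulo 3; the second has 5 states tracking how much of the suffix `0010` has currently been matched. A product state is a pair (one from each), accepting exactly when both do.
With 15 states:
          0    1  
>  q0     q1   q2 
   q1     q3   q2 
   q2     q4   q5 
   q3     q3   q6 
   q4     q7   q5 
   q5     q8   q0 
   q6     q9   q5 
   q7     q7  q10 
   q8    q11   q0 
 * q9     q7   q5 
   q10   q12   q0 
   q11   q11  q13 
   q12   q11   q0 
   q13   q14   q2 
   q14    q3   q2 
(> = start, * = accepting)

start=q0; accept=q9; q0-0->q1; q0-1->q2; q1-0->q3; q1-1->q2; q2-0->q4; q2-1->q5; q3-0->q3; q3-1->q6; q4-0->q7; q4-1->q5; q5-0->q8; q5-1->q0; q6-0->q9; q6-1->q5; q7-0->q7; q7-1->q10; q8-0->q11; q8-1->q0; q9-0->q7; q9-1->q5; q10-0->q12; q10-1->q0; q11-0->q11; q11-1->q13; q12-0->q11; q12-1->q0; q13-0->q14; q13-1->q2; q14-0->q3; q14-1->q2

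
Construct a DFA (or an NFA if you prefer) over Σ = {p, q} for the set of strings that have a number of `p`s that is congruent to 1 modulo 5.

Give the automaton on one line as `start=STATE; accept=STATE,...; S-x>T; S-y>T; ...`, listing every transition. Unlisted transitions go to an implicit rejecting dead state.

start=s0; accept=s1; s0-p>s1; s0-q>s0; s1-p>s2; s1-q>s1; s2-p>s3; s2-q>s2; s3-p>s4; s3-q>s3; s4-p>s0; s4-q>s4

The only thing that matters is how many `p`s have appeared, reduced mod 5. Use one state per residue: s0 for 0, …, s4 for 4. Reading `p` moves to the next residue; anything else stays put. s1 is accepting.
A 5-state machine:
        p   q  
>  s0   s1  s0 
 * s1   s2  s1 
   s2   s3  s2 
   s3   s4  s3 
   s4   s0  s4 
(> = start, * = accepting)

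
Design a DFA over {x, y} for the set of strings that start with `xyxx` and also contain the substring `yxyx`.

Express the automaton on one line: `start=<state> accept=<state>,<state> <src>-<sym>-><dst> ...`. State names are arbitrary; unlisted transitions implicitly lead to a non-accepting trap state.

start=q0 accept=q9 q0-x->q1 q0-y->q2 q1-x->q2 q1-y->q3 q2-x->q2 q2-y->q2 q3-x->q4 q3-y->q2 q4-x->q5 q4-y->q2 q5-x->q5 q5-y->q6 q6-x->q7 q6-y->q6 q7-x->q5 q7-y->q8 q8-x->q9 q8-y->q6 q9-x->q9 q9-y->q9

Handle the two conditions separately and then intersect. One (6 states) tracks whether the input so far still matches the prefix `xyxx`; the other (5 states) tracks whether and how much of `yxyx` has been seen. Each combined state is a pair, one component from each; accept when both components accept. Minimizing collapses redundant product states.
A 10-state machine:
        x   y  
>  q0   q1  q2 
   q1   q2  q3 
   q2   q2  q2 
   q3   q4  q2 
   q4   q5  q2 
   q5   q5  q6 
   q6   q7  q6 
   q7   q5  q8 
   q8   q9  q6 
 * q9   q9  q9 
(> = start, * = accepting)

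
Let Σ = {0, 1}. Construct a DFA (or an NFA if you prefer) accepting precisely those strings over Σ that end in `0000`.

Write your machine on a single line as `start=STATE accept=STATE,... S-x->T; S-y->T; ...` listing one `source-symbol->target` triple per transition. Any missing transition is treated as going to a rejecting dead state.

Remember how much of `0000` the current input suffix matches. State A means no match yet; B means the last symbol is `0`; C means the last 2 symbols are `00`; D means the last 3 symbols are `000`; E means the last 4 symbols are `0000`. Only E accepts. On a mismatch, fall back to the longest proper suffix that is still a prefix of `0000`.
5 states suffice.
       0  1 
>  A   B  A 
   B   C  A 
   C   D  A 
   D   E  A 
 * E   E  A 
(> = start, * = accepting)

start=A; accept=E; A-0->B; A-1->A; B-0->C; B-1->A; C-0->D; C-1->A; D-0->E; D-1->A; E-0->E; E-1->A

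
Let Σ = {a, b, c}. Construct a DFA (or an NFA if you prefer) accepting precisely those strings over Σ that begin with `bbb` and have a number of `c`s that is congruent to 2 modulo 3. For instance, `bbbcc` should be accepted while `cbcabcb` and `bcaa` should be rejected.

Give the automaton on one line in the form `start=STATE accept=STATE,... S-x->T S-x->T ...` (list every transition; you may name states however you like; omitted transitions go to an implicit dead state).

Handle the two conditions separately and then intersect. One (5 states) tracks whether the input so far still matches the prefix `bbb`; the other (3 states) tracks the count of `c`s modulo 3. Each combined state is a pair, one component from each; accept when both components accept.
With 9 states:
        a   b   c  
>  S0   S1  S2  S3 
   S1   S1  S1  S3 
   S2   S1  S4  S3 
   S3   S3  S3  S5 
   S4   S1  S6  S3 
   S5   S5  S5  S1 
   S6   S6  S6  S7 
   S7   S7  S7  S8 
 * S8   S8  S8  S6 
(> = start, * = accepting)

start=S0 accept=S8 S0-a->S1 S0-b->S2 S0-c->S3 S1-a->S1 S1-b->S1 S1-c->S3 S2-a->S1 S2-b->S4 S2-c->S3 S3-a->S3 S3-b->S3 S3-c->S5 S4-a->S1 S4-b->S6 S4-c->S3 S5-a->S5 S5-b->S5 S5-c->S1 S6-a->S6 S6-b->S6 S6-c->S7 S7-a->S7 S7-b->S7 S7-c->S8 S8-a->S8 S8-b->S8 S8-c->S6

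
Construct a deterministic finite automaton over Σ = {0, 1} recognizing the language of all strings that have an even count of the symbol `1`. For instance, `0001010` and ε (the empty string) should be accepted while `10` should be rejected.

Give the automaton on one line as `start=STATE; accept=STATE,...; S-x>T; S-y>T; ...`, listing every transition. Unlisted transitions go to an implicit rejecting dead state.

The only thing that matters is how many `1`s have appeared, reduced mod 2. Use one state per residue: s0 for 0, …, s1 for 1. Reading `1` moves to the next residue; anything else stays put. s0 is accepting.
A 2-state machine:
        0   1  
>* s0   s0  s1 
   s1   s1  s0 
(> = start, * = accepting)

start=s0; accept=s0; s0-0>s0; s0-1>s1; s1-0>s1; s1-1>s0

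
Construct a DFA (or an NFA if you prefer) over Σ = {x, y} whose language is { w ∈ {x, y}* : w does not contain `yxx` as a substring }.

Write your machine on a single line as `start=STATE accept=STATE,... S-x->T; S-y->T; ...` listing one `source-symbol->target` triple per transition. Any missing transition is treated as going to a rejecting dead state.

This is the complement of 'contains `yxx`'. Use the same substring-matching states — s0 through s3 holding how much of `yxx` has just been matched — but flip the accepting set: everything except the trap s3 accepts.
4 states suffice.
        x   y  
>* s0   s0  s1 
 * s1   s2  s1 
 * s2   s3  s1 
   s3   s3  s3 
(> = start, * = accepting)

start=s0; accept=s0,s1,s2; s0-x->s0; s0-y->s1; s1-x->s2; s1-y->s1; s2-x->s3; s2-y->s1; s3-x->s3; s3-y->s3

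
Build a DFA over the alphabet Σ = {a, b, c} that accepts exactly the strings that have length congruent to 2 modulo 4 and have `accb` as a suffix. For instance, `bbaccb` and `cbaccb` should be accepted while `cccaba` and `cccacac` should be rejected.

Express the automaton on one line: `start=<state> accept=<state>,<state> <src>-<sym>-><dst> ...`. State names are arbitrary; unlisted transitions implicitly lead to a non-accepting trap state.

start=q0 accept=q7 q0-a->q1 q0-b->q1 q0-c->q1 q1-a->q2 q1-b->q2 q1-c->q2 q2-a->q3 q2-b->q4 q2-c->q4 q3-a->q0 q3-b->q0 q3-c->q5 q4-a->q0 q4-b->q0 q4-c->q0 q5-a->q1 q5-b->q1 q5-c->q6 q6-a->q2 q6-b->q7 q6-c->q2 q7-a->q3 q7-b->q4 q7-c->q4

Handle the two conditions separately and then intersect. The first has 4 states tracking the input length modulo 4; the second has 5 states tracking how much of the suffix `accb` has currently been matched. A product state is a pair (one from each), accepting exactly when both do. Equivalent product states are then merged.
An 8-state machine:
        a   b   c  
>  q0   q1  q1  q1 
   q1   q2  q2  q2 
   q2   q3  q4  q4 
   q3   q0  q0  q5 
   q4   q0  q0  q0 
   q5   q1  q1  q6 
   q6   q2  q7  q2 
 * q7   q3  q4  q4 
(> = start, * = accepting)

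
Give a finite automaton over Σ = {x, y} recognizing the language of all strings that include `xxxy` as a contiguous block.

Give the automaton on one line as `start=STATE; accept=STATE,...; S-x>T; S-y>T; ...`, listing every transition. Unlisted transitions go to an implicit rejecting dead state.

start=S0; accept=S4; S0-x>S1; S0-y>S0; S1-x>S2; S1-y>S0; S2-x>S3; S2-y>S0; S3-x>S3; S3-y>S4; S4-x>S4; S4-y>S4

Track how much of `xxxy` has been matched so far: state S0 is no progress, S4 is the absorbing accept state reached once `xxxy` has occurred. Intermediate states record partial matches; on a mismatch, fall back to the longest reusable overlap.
5 states suffice.
        x   y  
>  S0   S1  S0 
   S1   S2  S0 
   S2   S3  S0 
   S3   S3  S4 
 * S4   S4  S4 
(> = start, * = accepting)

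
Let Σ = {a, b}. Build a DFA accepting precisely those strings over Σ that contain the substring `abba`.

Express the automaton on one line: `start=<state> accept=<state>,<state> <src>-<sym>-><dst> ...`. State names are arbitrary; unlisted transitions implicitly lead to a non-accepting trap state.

start=q0 accept=q4 q0-a->q1 q0-b->q0 q1-a->q1 q1-b->q2 q2-a->q1 q2-b->q3 q3-a->q4 q3-b->q0 q4-a->q4 q4-b->q4

States q0..q3 record the length of the longest prefix of `abba` that matches the current input suffix. Reaching q4 means `abba` has been seen, and we stay there forever. Accept from q4.
With 5 states:
        a   b  
>  q0   q1  q0 
   q1   q1  q2 
   q2   q1  q3 
   q3   q4  q0 
 * q4   q4  q4 
(> = start, * = accepting)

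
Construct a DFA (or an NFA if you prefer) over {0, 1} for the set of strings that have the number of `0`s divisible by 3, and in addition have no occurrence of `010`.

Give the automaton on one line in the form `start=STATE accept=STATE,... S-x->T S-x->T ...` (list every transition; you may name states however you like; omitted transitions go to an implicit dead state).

Run two small machines in parallel and take their product. The first has 3 states tracking the count of `0`s modulo 3; the second has 4 states tracking partial matches of the forbidden pattern `010`. A product state is a pair (one from each), accepting exactly when both do.
A 12-state machine:
          0    1  
>* q0     q1   q0 
   q1     q2   q3 
   q2     q4   q5 
   q3     q6   q7 
 * q4     q1   q8 
   q5     q9  q10 
   q6     q9   q6 
   q7     q2   q7 
 * q8    q11   q0 
   q9    q11   q9 
   q10    q4  q10 
   q11    q6  q11 
(> = start, * = accepting)

start=q0 accept=q0,q4,q8 q0-0->q1 q0-1->q0 q1-0->q2 q1-1->q3 q2-0->q4 q2-1->q5 q3-0->q6 q3-1->q7 q4-0->q1 q4-1->q8 q5-0->q9 q5-1->q10 q6-0->q9 q6-1->q6 q7-0->q2 q7-1->q7 q8-0->q11 q8-1->q0 q9-0->q11 q9-1->q9 q10-0->q4 q10-1->q10 q11-0->q6 q11-1->q11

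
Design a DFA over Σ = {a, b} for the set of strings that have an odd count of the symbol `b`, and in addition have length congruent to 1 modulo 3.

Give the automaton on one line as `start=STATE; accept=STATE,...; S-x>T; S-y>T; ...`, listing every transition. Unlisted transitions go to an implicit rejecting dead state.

start=q0; accept=q2; q0-a>q1; q0-b>q2; q1-a>q3; q1-b>q4; q2-a>q4; q2-b>q3; q3-a>q0; q3-b>q5; q4-a>q5; q4-b>q0; q5-a>q2; q5-b>q1

Build one automaton per condition and run them in lockstep. One (2 states) tracks the count of `b`s modulo 2; the other (3 states) tracks the input length modulo 3. Each combined state is a pair, one component from each; accept when both components accept.
6 states suffice.
        a   b  
>  q0   q1  q2 
   q1   q3  q4 
 * q2   q4  q3 
   q3   q0  q5 
   q4   q5  q0 
   q5   q2  q1 
(> = start, * = accepting)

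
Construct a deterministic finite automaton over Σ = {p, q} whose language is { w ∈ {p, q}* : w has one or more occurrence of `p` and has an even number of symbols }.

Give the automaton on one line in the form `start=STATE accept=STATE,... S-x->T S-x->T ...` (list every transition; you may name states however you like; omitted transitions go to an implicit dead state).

Handle the two conditions separately and then intersect. The first has 3 states tracking the count of `p`s, saturating at 2; the second has 2 states tracking the input length modulo 2. A product state is a pair (one from each), accepting exactly when both do. Minimizing collapses redundant product states.
With 4 states:
        p   q  
>  s0   s1  s2 
   s1   s3  s3 
   s2   s3  s0 
 * s3   s1  s1 
(> = start, * = accepting)

start=s0 accept=s3 s0-p->s1 s0-q->s2 s1-p->s3 s1-q->s3 s2-p->s3 s2-q->s0 s3-p->s1 s3-q->s1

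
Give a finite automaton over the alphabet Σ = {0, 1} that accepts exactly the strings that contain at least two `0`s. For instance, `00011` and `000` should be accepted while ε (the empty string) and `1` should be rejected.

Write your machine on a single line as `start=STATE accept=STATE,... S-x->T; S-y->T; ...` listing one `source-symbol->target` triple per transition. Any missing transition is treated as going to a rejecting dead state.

start=q0; accept=q2,q3; q0-0->q1; q0-1->q0; q1-0->q2; q1-1->q1; q2-0->q3; q2-1->q2; q3-0->q3; q3-1->q3

Only the number of `0`s matters, and only up to 3. Make a chain q0 → q1 → q2 → q3 advanced by each `0` (with q3 absorbing); every other symbol self-loops. The accepting set is {q2, q3}.
With 4 states:
        0   1  
>  q0   q1  q0 
   q1   q2  q1 
 * q2   q3  q2 
 * q3   q3  q3 
(> = start, * = accepting)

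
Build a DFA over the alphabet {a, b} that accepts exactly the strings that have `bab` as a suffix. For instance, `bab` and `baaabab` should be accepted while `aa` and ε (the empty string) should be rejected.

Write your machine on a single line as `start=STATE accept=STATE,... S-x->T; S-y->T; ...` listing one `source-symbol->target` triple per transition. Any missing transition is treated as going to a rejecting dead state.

Let each state record the length of the longest suffix of the input read so far that is also a prefix of `bab`. s1 means the last symbol is `b`; s2 means the last 2 symbols are `ba`; s3 means the last 3 symbols are `bab`. Accept only at s3, where the string currently ends in `bab`.
4 states suffice.
        a   b  
>  s0   s0  s1 
   s1   s2  s1 
   s2   s0  s3 
 * s3   s2  s1 
(> = start, * = accepting)

start=s0; accept=s3; s0-a->s0; s0-b->s1; s1-a->s2; s1-b->s1; s2-a->s0; s2-b->s3; s3-a->s2; s3-b->s1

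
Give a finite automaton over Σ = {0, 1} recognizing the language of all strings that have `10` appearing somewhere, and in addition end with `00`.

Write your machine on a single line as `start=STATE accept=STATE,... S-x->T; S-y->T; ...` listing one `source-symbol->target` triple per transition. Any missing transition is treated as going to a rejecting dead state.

Build one automaton per condition and run them in lockstep. One (3 states) tracks whether and how much of `10` has been seen; the other (3 states) tracks how much of the suffix `00` has currently been matched. Each combined state is a pair, one component from each; accept when both components accept.
7 states suffice.
        0   1  
>  q0   q1  q2 
   q1   q3  q2 
   q2   q4  q2 
   q3   q3  q2 
   q4   q5  q6 
 * q5   q5  q6 
   q6   q4  q6 
(> = start, * = accepting)

start=q0; accept=q5; q0-0->q1; q0-1->q2; q1-0->q3; q1-1->q2; q2-0->q4; q2-1->q2; q3-0->q3; q3-1->q2; q4-0->q5; q4-1->q6; q5-0->q5; q5-1->q6; q6-0->q4; q6-1->q6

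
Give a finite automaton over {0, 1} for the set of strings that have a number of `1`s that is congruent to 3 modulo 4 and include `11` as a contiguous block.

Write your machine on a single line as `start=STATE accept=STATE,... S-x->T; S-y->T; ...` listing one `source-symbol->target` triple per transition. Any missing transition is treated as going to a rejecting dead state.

Build one automaton per condition and run them in lockstep. The first has 4 states tracking the count of `1`s modulo 4; the second has 3 states tracking whether and how much of `11` has been seen. A product state is a pair (one from each), accepting exactly when both do.
A 12-state machine:
          0    1  
>  s0     s0   s1 
   s1     s2   s3 
   s2     s2   s4 
   s3     s3   s5 
   s4     s6   s5 
 * s5     s5   s7 
   s6     s6   s8 
   s7     s7   s9 
   s8    s10   s7 
   s9     s9   s3 
   s10   s10  s11 
   s11    s0   s9 
(> = start, * = accepting)

start=s0; accept=s5; s0-0->s0; s0-1->s1; s1-0->s2; s1-1->s3; s2-0->s2; s2-1->s4; s3-0->s3; s3-1->s5; s4-0->s6; s4-1->s5; s5-0->s5; s5-1->s7; s6-0->s6; s6-1->s8; s7-0->s7; s7-1->s9; s8-0->s10; s8-1->s7; s9-0->s9; s9-1->s3; s10-0->s10; s10-1->s11; s11-0->s0; s11-1->s9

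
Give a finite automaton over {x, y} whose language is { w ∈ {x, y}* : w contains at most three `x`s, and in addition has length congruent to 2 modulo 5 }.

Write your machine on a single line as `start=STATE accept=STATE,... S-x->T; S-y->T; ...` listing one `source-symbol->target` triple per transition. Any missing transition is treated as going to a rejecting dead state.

start=q0; accept=q3,q4,q5,q20; q0-x->q1; q0-y->q2; q1-x->q3; q1-y->q4; q2-x->q4; q2-y->q5; q3-x->q6; q3-y->q7; q4-x->q7; q4-y->q8; q5-x->q8; q5-y->q9; q6-x->q10; q6-y->q11; q7-x->q11; q7-y->q12; q8-x->q12; q8-y->q13; q9-x->q13; q9-y->q14; q10-x->q10; q10-y->q10; q11-x->q10; q11-y->q15; q12-x->q15; q12-y->q16; q13-x->q16; q13-y->q17; q14-x->q17; q14-y->q0; q15-x->q10; q15-y->q18; q16-x->q18; q16-y->q19; q17-x->q19; q17-y->q1; q18-x->q10; q18-y->q20; q19-x->q20; q19-y->q3; q20-x->q10; q20-y->q6

Handle the two conditions separately and then intersect. The first has 5 states tracking the count of `x`s, saturating at 4; the second has 5 states tracking the input length modulo 5. A product state is a pair (one from each), accepting exactly when both do. Minimizing collapses redundant product states.
A 21-state machine:
          x    y  
>  q0     q1   q2 
   q1     q3   q4 
   q2     q4   q5 
 * q3     q6   q7 
 * q4     q7   q8 
 * q5     q8   q9 
   q6    q10  q11 
   q7    q11  q12 
   q8    q12  q13 
   q9    q13  q14 
   q10   q10  q10 
   q11   q10  q15 
   q12   q15  q16 
   q13   q16  q17 
   q14   q17   q0 
   q15   q10  q18 
   q16   q18  q19 
   q17   q19   q1 
   q18   q10  q20 
   q19   q20   q3 
 * q20   q10   q6 
(> = start, * = accepting)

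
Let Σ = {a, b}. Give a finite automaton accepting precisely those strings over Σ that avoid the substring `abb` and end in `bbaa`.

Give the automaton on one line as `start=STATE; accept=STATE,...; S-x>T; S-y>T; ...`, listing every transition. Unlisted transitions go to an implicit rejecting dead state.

start=q0; accept=q8; q0-a>q1; q0-b>q2; q1-a>q1; q1-b>q3; q2-a>q1; q2-b>q4; q3-a>q1; q3-b>q5; q4-a>q6; q4-b>q4; q5-a>q7; q5-b>q5; q6-a>q8; q6-b>q3; q7-a>q9; q7-b>q10; q8-a>q1; q8-b>q3; q9-a>q11; q9-b>q10; q10-a>q11; q10-b>q5; q11-a>q11; q11-b>q10

Build one automaton per condition and run them in lockstep. One (4 states) tracks partial matches of the forbidden pattern `abb`; the other (5 states) tracks how much of the suffix `bbaa` has currently been matched. Each combined state is a pair, one component from each; accept when both components accept.
          a    b  
>  q0     q1   q2 
   q1     q1   q3 
   q2     q1   q4 
   q3     q1   q5 
   q4     q6   q4 
   q5     q7   q5 
   q6     q8   q3 
   q7     q9  q10 
 * q8     q1   q3 
   q9    q11  q10 
   q10   q11   q5 
   q11   q11  q10 
(> = start, * = accepting)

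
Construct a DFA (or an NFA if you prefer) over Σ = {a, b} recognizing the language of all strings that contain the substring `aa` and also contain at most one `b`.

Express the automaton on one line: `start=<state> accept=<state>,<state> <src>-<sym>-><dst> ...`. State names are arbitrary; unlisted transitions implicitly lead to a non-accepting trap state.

start=q0 accept=q3,q6 q0-a->q1 q0-b->q2 q1-a->q3 q1-b->q2 q2-a->q4 q2-b->q5 q3-a->q3 q3-b->q6 q4-a->q6 q4-b->q5 q5-a->q5 q5-b->q5 q6-a->q6 q6-b->q5

Build one automaton per condition and run them in lockstep. One (3 states) tracks whether and how much of `aa` has been seen; the other (3 states) tracks the count of `b`s, saturating at 2. Each combined state is a pair, one component from each; accept when both components accept. Minimizing collapses redundant product states.
A 7-state machine:
        a   b  
>  q0   q1  q2 
   q1   q3  q2 
   q2   q4  q5 
 * q3   q3  q6 
   q4   q6  q5 
   q5   q5  q5 
 * q6   q6  q5 
(> = start, * = accepting)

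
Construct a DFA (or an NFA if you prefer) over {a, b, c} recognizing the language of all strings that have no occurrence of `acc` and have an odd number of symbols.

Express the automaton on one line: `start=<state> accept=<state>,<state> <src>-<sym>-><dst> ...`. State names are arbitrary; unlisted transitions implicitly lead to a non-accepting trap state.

Build one automaton per condition and run them in lockstep. The first has 4 states tracking partial matches of the forbidden pattern `acc`; the second has 2 states tracking the input length modulo 2. A product state is a pair (one from each), accepting exactly when both do. Equivalent product states are then merged.
        a   b   c  
>  q0   q1  q2  q2 
 * q1   q3  q0  q4 
 * q2   q3  q0  q0 
   q3   q1  q2  q5 
   q4   q1  q2  q6 
 * q5   q3  q0  q6 
   q6   q6  q6  q6 
(> = start, * = accepting)

start=q0 accept=q1,q2,q5 q0-a->q1 q0-b->q2 q0-c->q2 q1-a->q3 q1-b->q0 q1-c->q4 q2-a->q3 q2-b->q0 q2-c->q0 q3-a->q1 q3-b->q2 q3-c->q5 q4-a->q1 q4-b->q2 q4-c->q6 q5-a->q3 q5-b->q0 q5-c->q6 q6-a->q6 q6-b->q6 q6-c->q6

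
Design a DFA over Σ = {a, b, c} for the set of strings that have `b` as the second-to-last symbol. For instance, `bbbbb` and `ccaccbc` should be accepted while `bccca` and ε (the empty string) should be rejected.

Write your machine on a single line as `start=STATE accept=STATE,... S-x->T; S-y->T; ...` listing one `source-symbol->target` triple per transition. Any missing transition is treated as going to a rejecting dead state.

start=q0; accept=q7,q8,q9; q0-a->q1; q0-b->q2; q0-c->q3; q1-a->q4; q1-b->q5; q1-c->q6; q2-a->q7; q2-b->q8; q2-c->q9; q3-a->q10; q3-b->q11; q3-c->q12; q4-a->q4; q4-b->q5; q4-c->q6; q5-a->q7; q5-b->q8; q5-c->q9; q6-a->q10; q6-b->q11; q6-c->q12; q7-a->q4; q7-b->q5; q7-c->q6; q8-a->q7; q8-b->q8; q8-c->q9; q9-a->q10; q9-b->q11; q9-c->q12; q10-a->q4; q10-b->q5; q10-c->q6; q11-a->q7; q11-b->q8; q11-c->q9; q12-a->q10; q12-b->q11; q12-c->q12

A DFA must remember the last 2 symbols (since which symbol is second-to-last isn't known until the input ends). Use one state per possible window of the last ≤2 symbols; accept from those whose window starts with `b`.
A 13-state machine:
          a    b    c  
>  q0     q1   q2   q3 
   q1     q4   q5   q6 
   q2     q7   q8   q9 
   q3    q10  q11  q12 
   q4     q4   q5   q6 
   q5     q7   q8   q9 
   q6    q10  q11  q12 
 * q7     q4   q5   q6 
 * q8     q7   q8   q9 
 * q9    q10  q11  q12 
   q10    q4   q5   q6 
   q11    q7   q8   q9 
   q12   q10  q11  q12 
(> = start, * = accepting)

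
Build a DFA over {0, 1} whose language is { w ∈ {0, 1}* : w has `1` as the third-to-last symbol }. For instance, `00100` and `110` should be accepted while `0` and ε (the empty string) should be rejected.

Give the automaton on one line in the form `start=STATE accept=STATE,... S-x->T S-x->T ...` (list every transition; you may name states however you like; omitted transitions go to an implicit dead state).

Because acceptance depends on a position counted from the end, the machine has to buffer the most recent 3 symbols. Make each state the string of the last up-to-3 symbols read; on input `x` shift the window left and append `x`. Accept when the buffered window has length 3 and begins with `1`.
       0  1 
>  A   B  C 
   B   D  E 
   C   F  G 
   D   H  I 
   E   J  K 
   F   L  M 
   G   N  O 
   H   H  I 
   I   J  K 
   J   L  M 
   K   N  O 
 * L   H  I 
 * M   J  K 
 * N   L  M 
 * O   N  O 
(> = start, * = accepting)

start=A accept=L,M,N,O A-0->B A-1->C B-0->D B-1->E C-0->F C-1->G D-0->H D-1->I E-0->J E-1->K F-0->L F-1->M G-0->N G-1->O H-0->H H-1->I I-0->J I-1->K J-0->L J-1->M K-0->N K-1->O L-0->H L-1->I M-0->J M-1->K N-0->L N-1->M O-0->N O-1->O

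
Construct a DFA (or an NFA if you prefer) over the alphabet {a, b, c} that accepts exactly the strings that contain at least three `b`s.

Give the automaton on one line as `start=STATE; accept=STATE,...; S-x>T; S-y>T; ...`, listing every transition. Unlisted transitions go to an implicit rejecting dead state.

start=q0; accept=q3,q4; q0-a>q0; q0-b>q1; q0-c>q0; q1-a>q1; q1-b>q2; q1-c>q1; q2-a>q2; q2-b>q3; q2-c>q2; q3-a>q3; q3-b>q4; q3-c>q3; q4-a>q4; q4-b>q4; q4-c>q4

Only the number of `b`s matters, and only up to 4. Make a chain q0 → q1 → q2 → q3 → q4 advanced by each `b` (with q4 absorbing); every other symbol self-loops. The accepting set is {q3, q4}.
        a   b   c  
>  q0   q0  q1  q0 
   q1   q1  q2  q1 
   q2   q2  q3  q2 
 * q3   q3  q4  q3 
 * q4   q4  q4  q4 
(> = start, * = accepting)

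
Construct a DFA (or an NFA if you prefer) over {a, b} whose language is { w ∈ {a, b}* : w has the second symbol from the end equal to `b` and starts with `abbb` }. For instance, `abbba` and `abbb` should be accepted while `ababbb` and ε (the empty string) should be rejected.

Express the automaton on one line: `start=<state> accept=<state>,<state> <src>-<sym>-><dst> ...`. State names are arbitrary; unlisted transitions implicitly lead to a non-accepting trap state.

start=S0 accept=S5,S6 S0-a->S1 S0-b->S2 S1-a->S2 S1-b->S3 S2-a->S2 S2-b->S2 S3-a->S2 S3-b->S4 S4-a->S2 S4-b->S5 S5-a->S6 S5-b->S5 S6-a->S7 S6-b->S8 S7-a->S7 S7-b->S8 S8-a->S6 S8-b->S5

Build one automaton per condition and run them in lockstep. The first has 7 states tracking the last 2 symbols read; the second has 6 states tracking whether the input so far still matches the prefix `abbb`. A product state is a pair (one from each), accepting exactly when both do. After merging equivalent states the machine shrinks.
With 9 states:
        a   b  
>  S0   S1  S2 
   S1   S2  S3 
   S2   S2  S2 
   S3   S2  S4 
   S4   S2  S5 
 * S5   S6  S5 
 * S6   S7  S8 
   S7   S7  S8 
   S8   S6  S5 
(> = start, * = accepting)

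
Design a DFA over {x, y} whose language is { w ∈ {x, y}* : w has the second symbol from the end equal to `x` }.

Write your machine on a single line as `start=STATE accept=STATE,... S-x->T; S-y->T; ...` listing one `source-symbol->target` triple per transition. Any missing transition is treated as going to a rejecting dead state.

Because acceptance depends on a position counted from the end, the machine has to buffer the most recent 2 symbols. Make each state the string of the last up-to-2 symbols read; on input `x` shift the window left and append `x`. Accept when the buffered window has length 2 and begins with `x`.
With 7 states:
        x   y  
>  q0   q1  q2 
   q1   q3  q4 
   q2   q5  q6 
 * q3   q3  q4 
 * q4   q5  q6 
   q5   q3  q4 
   q6   q5  q6 
(> = start, * = accepting)

start=q0; accept=q3,q4; q0-x->q1; q0-y->q2; q1-x->q3; q1-y->q4; q2-x->q5; q2-y->q6; q3-x->q3; q3-y->q4; q4-x->q5; q4-y->q6; q5-x->q3; q5-y->q4; q6-x->q5; q6-y->q6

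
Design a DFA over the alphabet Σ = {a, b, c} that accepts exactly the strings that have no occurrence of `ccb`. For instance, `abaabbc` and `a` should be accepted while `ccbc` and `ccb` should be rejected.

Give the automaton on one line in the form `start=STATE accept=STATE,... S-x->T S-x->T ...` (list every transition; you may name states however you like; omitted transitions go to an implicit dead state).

Track partial matches of the forbidden pattern `ccb`. State q3 is a dead state reached once `ccb` has occurred; every other state accepts. q0 means no part of `ccb` is currently matched.
        a   b   c  
>* q0   q0  q0  q1 
 * q1   q0  q0  q2 
 * q2   q0  q3  q2 
   q3   q3  q3  q3 
(> = start, * = accepting)

start=q0 accept=q0,q1,q2 q0-a->q0 q0-b->q0 q0-c->q1 q1-a->q0 q1-b->q0 q1-c->q2 q2-a->q0 q2-b->q3 q2-c->q2 q3-a->q3 q3-b->q3 q3-c->q3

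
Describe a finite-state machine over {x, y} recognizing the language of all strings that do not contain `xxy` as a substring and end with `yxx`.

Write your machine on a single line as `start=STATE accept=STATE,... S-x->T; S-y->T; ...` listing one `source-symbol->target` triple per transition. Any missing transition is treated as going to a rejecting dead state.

Handle the two conditions separately and then intersect. The first has 4 states tracking partial matches of the forbidden pattern `xxy`; the second has 4 states tracking how much of the suffix `yxx` has currently been matched. A product state is a pair (one from each), accepting exactly when both do. Minimizing collapses redundant product states.
With 6 states:
        x   y  
>  s0   s1  s2 
   s1   s3  s2 
   s2   s4  s2 
   s3   s3  s3 
   s4   s5  s2 
 * s5   s3  s3 
(> = start, * = accepting)

start=s0; accept=s5; s0-x->s1; s0-y->s2; s1-x->s3; s1-y->s2; s2-x->s4; s2-y->s2; s3-x->s3; s3-y->s3; s4-x->s5; s4-y->s2; s5-x->s3; s5-y->s3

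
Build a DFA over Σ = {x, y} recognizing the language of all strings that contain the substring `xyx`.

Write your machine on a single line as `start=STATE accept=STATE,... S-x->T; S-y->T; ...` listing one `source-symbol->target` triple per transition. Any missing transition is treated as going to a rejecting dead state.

start=A; accept=D; A-x->B; A-y->A; B-x->B; B-y->C; C-x->D; C-y->A; D-x->D; D-y->D

States A..C record the length of the longest prefix of `xyx` that matches the current input suffix. Reaching D means `xyx` has been seen, and we stay there forever. Accept from D.
       x  y 
>  A   B  A 
   B   B  C 
   C   D  A 
 * D   D  D 
(> = start, * = accepting)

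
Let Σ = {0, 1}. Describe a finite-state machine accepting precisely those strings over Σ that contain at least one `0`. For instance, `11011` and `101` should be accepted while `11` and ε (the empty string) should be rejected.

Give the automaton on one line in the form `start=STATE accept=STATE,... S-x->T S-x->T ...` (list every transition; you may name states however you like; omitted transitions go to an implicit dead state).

start=q0 accept=q1,q2 q0-0->q1 q0-1->q0 q1-0->q2 q1-1->q1 q2-0->q2 q2-1->q2

Only the number of `0`s matters, and only up to 2. Make a chain q0 → q1 → q2 advanced by each `0` (with q2 absorbing); every other symbol self-loops. The accepting set is {q1, q2}.
With 3 states:
        0   1  
>  q0   q1  q0 
 * q1   q2  q1 
 * q2   q2  q2 
(> = start, * = accepting)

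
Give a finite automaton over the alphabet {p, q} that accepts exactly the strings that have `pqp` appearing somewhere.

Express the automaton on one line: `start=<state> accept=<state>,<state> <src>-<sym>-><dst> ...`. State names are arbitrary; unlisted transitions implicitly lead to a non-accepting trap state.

start=S0 accept=S3 S0-p->S1 S0-q->S0 S1-p->S1 S1-q->S2 S2-p->S3 S2-q->S0 S3-p->S3 S3-q->S3

Track how much of `pqp` has been matched so far: state S0 is no progress, S3 is the absorbing accept state reached once `pqp` has occurred. Intermediate states record partial matches; on a mismatch, fall back to the longest reusable overlap.
4 states suffice.
        p   q  
>  S0   S1  S0 
   S1   S1  S2 
   S2   S3  S0 
 * S3   S3  S3 
(> = start, * = accepting)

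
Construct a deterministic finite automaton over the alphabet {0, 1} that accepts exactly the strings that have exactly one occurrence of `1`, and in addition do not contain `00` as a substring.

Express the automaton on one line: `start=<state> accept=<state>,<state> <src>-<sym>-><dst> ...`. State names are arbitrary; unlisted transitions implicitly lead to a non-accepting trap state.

Handle the two conditions separately and then intersect. The first has 3 states tracking the count of `1`s, saturating at 2; the second has 3 states tracking partial matches of the forbidden pattern `00`. A product state is a pair (one from each), accepting exactly when both do. Equivalent product states are then merged.
5 states suffice.
        0   1  
>  q0   q1  q2 
   q1   q3  q2 
 * q2   q4  q3 
   q3   q3  q3 
 * q4   q3  q3 
(> = start, * = accepting)

start=q0 accept=q2,q4 q0-0->q1 q0-1->q2 q1-0->q3 q1-1->q2 q2-0->q4 q2-1->q3 q3-0->q3 q3-1->q3 q4-0->q3 q4-1->q3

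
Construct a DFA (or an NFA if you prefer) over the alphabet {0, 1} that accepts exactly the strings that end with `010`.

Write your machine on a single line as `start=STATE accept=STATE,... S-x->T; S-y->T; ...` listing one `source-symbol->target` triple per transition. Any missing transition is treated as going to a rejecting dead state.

start=s0; accept=s3; s0-0->s1; s0-1->s0; s1-0->s1; s1-1->s2; s2-0->s3; s2-1->s0; s3-0->s1; s3-1->s2

Remember how much of `010` the current input suffix matches. State s0 means no match yet; s1 means the last symbol is `0`; s2 means the last 2 symbols are `01`; s3 means the last 3 symbols are `010`. Only s3 accepts. On a mismatch, fall back to the longest proper suffix that is still a prefix of `010`.
With 4 states:
        0   1  
>  s0   s1  s0 
   s1   s1  s2 
   s2   s3  s0 
 * s3   s1  s2 
(> = start, * = accepting)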